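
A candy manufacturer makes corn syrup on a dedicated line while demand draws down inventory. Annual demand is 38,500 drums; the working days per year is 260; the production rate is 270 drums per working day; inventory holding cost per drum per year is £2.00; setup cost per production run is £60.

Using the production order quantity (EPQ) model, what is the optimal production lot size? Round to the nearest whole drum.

2,262 drums

d = 38,500/260 = 148.0769 drums/day;  effective holding cost H(1 − d/p) = 2·(1 − 148.0769/270) = 0.90313
Q* = √(2DS / H_eff) = √(2·38,500·60 / 0.90313) ≈ 2,261.75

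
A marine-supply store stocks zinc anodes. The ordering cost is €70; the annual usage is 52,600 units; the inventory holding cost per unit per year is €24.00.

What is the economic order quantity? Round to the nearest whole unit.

EOQ = √(2DS/H) = √(2 × 52,600 × 70 / 24)
    = √(306,833.33) ≈ 553.93

554 units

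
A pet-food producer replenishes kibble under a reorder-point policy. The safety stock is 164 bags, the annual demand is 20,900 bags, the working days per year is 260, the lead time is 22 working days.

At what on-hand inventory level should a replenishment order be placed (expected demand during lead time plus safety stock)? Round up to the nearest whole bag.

1,933 bags

Daily demand d = 20,900 / 260 = 80.385 bags/day
Demand during lead time = 80.385 × 22 = 1,768.46
Reorder point = 1,768.46 + 164 = 1,932.46 → round up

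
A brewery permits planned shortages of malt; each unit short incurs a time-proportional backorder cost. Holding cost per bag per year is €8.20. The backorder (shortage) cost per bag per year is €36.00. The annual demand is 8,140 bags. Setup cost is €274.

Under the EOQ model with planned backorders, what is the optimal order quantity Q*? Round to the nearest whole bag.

817 bags

Q* = √(2DS/H) · √((H + b)/b)
   = √(2 × 8,140 × 274 / 8.2) · √((8.2 + 36) / 36)
   = 737.557 × 1.1081 ≈ 817.25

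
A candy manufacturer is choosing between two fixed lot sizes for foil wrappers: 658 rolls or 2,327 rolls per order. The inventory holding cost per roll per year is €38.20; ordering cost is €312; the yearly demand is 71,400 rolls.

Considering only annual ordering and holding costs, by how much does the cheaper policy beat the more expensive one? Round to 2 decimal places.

Annual cost at Q: ordering D·S/Q plus holding Q·H/2.
TC(658) = (71,400/658)×312 + (658/2)×38.2 = €46,423.12
TC(2,327) = (71,400/2,327)×312 + (2,327/2)×38.2 = €54,018.88
|ΔTC| = |€46,423.12 − €54,018.88| = €7,595.77

€7,595.77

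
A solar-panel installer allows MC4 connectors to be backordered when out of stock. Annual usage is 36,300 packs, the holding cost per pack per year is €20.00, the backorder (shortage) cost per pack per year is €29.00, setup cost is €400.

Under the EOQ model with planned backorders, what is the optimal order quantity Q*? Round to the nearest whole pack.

1,566 packs

Q* = √(2DS/H) · √((H + b)/b)
   = √(2 × 36,300 × 400 / 20) · √((20 + 29) / 29)
   = 1,204.990 × 1.2999 ≈ 1,566.33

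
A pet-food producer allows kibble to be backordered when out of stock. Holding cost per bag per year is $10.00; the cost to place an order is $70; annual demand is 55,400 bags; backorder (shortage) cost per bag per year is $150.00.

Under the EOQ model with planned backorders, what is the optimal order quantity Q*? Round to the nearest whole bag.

910 bags

Basic EOQ = √(2·55,400·70/10) = 880.682
Backorder adjustment √((H+b)/b) = √((10+150)/150) = 1.0328
Q* = 880.682 × 1.0328 ≈ 909.56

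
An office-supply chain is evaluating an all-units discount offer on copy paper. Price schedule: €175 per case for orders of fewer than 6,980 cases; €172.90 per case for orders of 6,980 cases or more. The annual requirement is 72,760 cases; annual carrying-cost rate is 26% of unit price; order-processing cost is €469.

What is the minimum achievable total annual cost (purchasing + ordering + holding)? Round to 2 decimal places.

H₁ = 26%×€175 = €45.5000;  H₂ = 26%×€172.90 = €44.9540
EOQ₁ = √(2×72,760×469/45.5000) = 1,224.73  (< 6,980, feasible at tier 1)
EOQ₂ = √(2×72,760×469/44.9540) = 1,232.15  (< 6,980 → use Q = 6,980 at tier-2 price)
TC(tier 1 (EOQ₁), Q≈1,224.7) = €12,788,725.43
TC(tier 2, Q≈6,980.0) = €12,741,982.35
Minimum at tier 2: €12,741,982.35

€12,741,982.35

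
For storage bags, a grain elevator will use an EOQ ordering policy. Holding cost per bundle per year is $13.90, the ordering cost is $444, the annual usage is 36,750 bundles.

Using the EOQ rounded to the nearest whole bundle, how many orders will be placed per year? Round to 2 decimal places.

23.99 orders per year

Q* = √(2·D·S / H) = √(2·36,750·444 / 13.9) = √2,347,769.8 ≈ 1,532.24 → Q = 1,532
N = D/Q = 36,750/1,532 ≈ 23.988 orders/yr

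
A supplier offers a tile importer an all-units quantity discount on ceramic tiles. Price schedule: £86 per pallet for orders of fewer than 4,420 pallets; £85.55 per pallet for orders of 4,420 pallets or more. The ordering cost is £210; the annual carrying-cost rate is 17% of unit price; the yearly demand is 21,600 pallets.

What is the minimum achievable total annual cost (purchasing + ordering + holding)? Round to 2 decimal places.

£1,869,116.62

H₁ = 17%×£86 = £14.6200;  H₂ = 17%×£85.55 = £14.5435
EOQ₁ = √(2×21,600×210/14.6200) = 787.73  (< 4,420, feasible at tier 1)
EOQ₂ = √(2×21,600×210/14.5435) = 789.80  (< 4,420 → use Q = 4,420 at tier-2 price)
TC(tier 1 (EOQ₁), Q≈787.7) = £1,869,116.62
TC(tier 2, Q≈4,420.0) = £1,881,047.38
Minimum at tier 1 (EOQ₁): £1,869,116.62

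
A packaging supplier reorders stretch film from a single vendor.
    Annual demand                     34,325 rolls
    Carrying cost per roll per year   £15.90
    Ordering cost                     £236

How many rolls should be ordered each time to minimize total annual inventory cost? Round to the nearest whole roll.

Q* = √(2·D·S / H) = √(2·34,325·236 / 15.9) = √1,018,956.0 ≈ 1,009.43

1,009 rolls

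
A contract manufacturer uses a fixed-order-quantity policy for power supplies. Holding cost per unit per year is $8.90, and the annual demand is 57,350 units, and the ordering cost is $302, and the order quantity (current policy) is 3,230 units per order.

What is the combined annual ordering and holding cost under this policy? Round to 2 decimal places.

$19,735.64

Orders/yr = 57,350/3,230 = 17.755; ordering cost = 17.755 × $302 = $5,362.14
Average inventory = 3,230/2 = 1615; holding cost = 1615 × $8.9 = $14,373.50
Total = $5,362.14 + $14,373.50 = $19,735.64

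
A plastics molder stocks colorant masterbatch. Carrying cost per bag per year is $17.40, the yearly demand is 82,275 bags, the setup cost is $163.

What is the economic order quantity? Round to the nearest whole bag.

Q* = √(2·D·S / H) = √(2·82,275·163 / 17.4) = √1,541,474.1 ≈ 1,241.56

1,242 bags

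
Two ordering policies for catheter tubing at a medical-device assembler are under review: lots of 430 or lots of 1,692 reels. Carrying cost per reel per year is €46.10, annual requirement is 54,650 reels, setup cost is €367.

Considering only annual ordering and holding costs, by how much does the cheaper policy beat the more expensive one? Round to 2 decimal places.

€5,700.29

TC(Q) = (D/Q)S + (Q/2)H
TC(430) = (54,650/430)×367 + (430/2)×46.1 = €56,554.64
TC(1,692) = (54,650/1,692)×367 + (1,692/2)×46.1 = €50,854.35
Lots of 1,692 are cheaper by €5,700.29.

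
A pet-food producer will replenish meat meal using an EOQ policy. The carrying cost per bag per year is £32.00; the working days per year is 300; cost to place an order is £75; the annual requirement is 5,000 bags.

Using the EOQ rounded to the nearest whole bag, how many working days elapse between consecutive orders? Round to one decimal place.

2DS/H = 2·5,000·75/32 = 23,437.50
EOQ = √23,437.50 ≈ 153.09 → Q = 153 bags
T = Q/D × 300 days = 153/5,000 × 300 = 9.180 days

9.2 days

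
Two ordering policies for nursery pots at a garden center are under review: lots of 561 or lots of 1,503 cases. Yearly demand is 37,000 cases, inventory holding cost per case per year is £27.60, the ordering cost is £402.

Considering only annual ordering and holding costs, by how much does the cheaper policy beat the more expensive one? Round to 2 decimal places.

£3,617.56

For each Q, cost = (D/Q)·S + (Q/2)·H.
TC(561) = (37,000/561)×402 + (561/2)×27.6 = £34,255.17
TC(1,503) = (37,000/1,503)×402 + (1,503/2)×27.6 = £30,637.61
Cheaper: Q = 1,503.  Difference = £3,617.56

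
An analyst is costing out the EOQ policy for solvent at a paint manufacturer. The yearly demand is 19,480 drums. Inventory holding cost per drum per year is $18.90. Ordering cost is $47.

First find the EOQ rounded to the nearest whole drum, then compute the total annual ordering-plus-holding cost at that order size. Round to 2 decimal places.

$5,882.87

2DS/H = 2·19,480·47/18.9 = 96,884.66
EOQ = √96,884.66 ≈ 311.26 → Q = 311 drums
Ordering: D/Q × S = 19,480/311 × $47 = $2,943.92
Holding:  Q/2 × H = 311/2 × $18.9 = $2,938.95
Total = $2,943.92 + $2,938.95 = $5,882.87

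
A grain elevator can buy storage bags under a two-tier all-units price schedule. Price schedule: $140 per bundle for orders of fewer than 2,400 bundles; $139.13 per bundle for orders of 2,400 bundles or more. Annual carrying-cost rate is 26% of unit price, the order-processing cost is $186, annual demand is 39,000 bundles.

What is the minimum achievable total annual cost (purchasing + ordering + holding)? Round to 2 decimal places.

$5,472,501.06

H₁ = 26%×$140 = $36.4000;  H₂ = 26%×$139.13 = $36.1738
EOQ₁ = √(2×39,000×186/36.4000) = 631.33  (< 2,400, feasible at tier 1)
EOQ₂ = √(2×39,000×186/36.1738) = 633.30  (< 2,400 → use Q = 2,400 at tier-2 price)
TC(tier 1 (EOQ₁), Q≈631.3) = $5,482,980.23
TC(tier 2, Q≈2,400.0) = $5,472,501.06
Minimum at tier 2: $5,472,501.06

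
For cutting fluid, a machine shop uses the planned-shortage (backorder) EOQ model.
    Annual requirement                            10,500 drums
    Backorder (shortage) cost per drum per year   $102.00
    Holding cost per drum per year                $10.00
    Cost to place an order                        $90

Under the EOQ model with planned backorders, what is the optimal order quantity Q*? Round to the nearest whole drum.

456 drums

Basic EOQ = √(2·10,500·90/10) = 434.741
Backorder adjustment √((H+b)/b) = √((10+102)/102) = 1.0479
Q* = 434.741 × 1.0479 ≈ 455.55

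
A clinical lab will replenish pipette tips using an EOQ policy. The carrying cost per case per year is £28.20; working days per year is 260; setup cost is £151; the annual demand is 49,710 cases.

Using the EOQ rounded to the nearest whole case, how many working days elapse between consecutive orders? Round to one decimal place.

3.8 days

Optimal lot size Q* = (2 × 49,710 × £151 / £28.2)^½ ≈ 729.63 → Q = 730 cases
Cycle time = (working days × Q)/D = (260 × 730) / 49,710 = 3.818 days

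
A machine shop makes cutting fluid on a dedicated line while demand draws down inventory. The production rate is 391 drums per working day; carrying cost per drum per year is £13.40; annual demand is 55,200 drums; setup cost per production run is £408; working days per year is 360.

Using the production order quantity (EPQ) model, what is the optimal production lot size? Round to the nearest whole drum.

d = 55,200/360 = 153.3333 drums/day;  effective holding cost H(1 − d/p) = 13.4·(1 − 153.3333/391) = 8.14510
Q* = √(2DS / H_eff) = √(2·55,200·408 / 8.14510) ≈ 2,351.62

2,352 drums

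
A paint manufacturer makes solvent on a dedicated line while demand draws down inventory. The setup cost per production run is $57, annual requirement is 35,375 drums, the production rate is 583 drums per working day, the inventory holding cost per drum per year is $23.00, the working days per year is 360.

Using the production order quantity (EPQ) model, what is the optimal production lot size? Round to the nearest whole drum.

d = 35,375/360 = 98.2639 drums/day;  effective holding cost H(1 − d/p) = 23·(1 − 98.2639/583) = 19.12338
Q* = √(2DS / H_eff) = √(2·35,375·57 / 19.12338) ≈ 459.22

459 drums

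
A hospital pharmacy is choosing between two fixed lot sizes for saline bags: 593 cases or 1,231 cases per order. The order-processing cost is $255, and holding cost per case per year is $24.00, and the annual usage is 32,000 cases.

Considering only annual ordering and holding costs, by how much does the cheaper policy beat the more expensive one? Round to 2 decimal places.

$524.22

For each Q, cost = (D/Q)·S + (Q/2)·H.
TC(593) = (32,000/593)×255 + (593/2)×24 = $20,876.54
TC(1,231) = (32,000/1,231)×255 + (1,231/2)×24 = $21,400.76
Cheaper: Q = 593.  Difference = $524.22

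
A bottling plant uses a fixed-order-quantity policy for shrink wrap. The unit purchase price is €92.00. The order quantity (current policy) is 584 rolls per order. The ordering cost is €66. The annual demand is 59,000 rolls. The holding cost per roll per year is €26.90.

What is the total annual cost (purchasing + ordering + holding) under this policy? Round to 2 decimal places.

Ordering: D/Q × S = 59,000/584 × €66 = €6,667.81
Holding:  Q/2 × H = 584/2 × €26.9 = €7,854.80
Purchase cost = D·C = 59,000 × 92 = €5,428,000.00
Total = €6,667.81 + €7,854.80 + €5,428,000.00 = €5,442,522.61

€5,442,522.61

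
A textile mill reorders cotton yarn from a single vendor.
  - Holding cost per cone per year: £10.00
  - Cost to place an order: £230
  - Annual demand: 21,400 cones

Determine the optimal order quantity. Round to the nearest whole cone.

EOQ = √(2DS/H) = √(2 × 21,400 × 230 / 10)
    = √(984,400.00) ≈ 992.17

992 cones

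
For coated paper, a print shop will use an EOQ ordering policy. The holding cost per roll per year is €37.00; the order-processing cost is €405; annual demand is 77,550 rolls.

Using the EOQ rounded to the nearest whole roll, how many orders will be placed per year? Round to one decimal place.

59.5 orders per year

Optimal lot size Q* = (2 × 77,550 × €405 / €37)^½ ≈ 1,302.96 → Q = 1,303
Orders per year = D/Q = 77,550 / 1,303 = 59.517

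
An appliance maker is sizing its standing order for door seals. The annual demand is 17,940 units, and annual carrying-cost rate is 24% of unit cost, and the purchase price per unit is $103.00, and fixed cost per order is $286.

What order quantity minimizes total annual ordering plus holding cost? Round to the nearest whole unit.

Carrying cost H = $103 × 24% = $24.7200/unit/yr
EOQ = √(2DS/H) = √(2 × 17,940 × 286 / 24.72)
    = √(415,116.50) ≈ 644.30

644 units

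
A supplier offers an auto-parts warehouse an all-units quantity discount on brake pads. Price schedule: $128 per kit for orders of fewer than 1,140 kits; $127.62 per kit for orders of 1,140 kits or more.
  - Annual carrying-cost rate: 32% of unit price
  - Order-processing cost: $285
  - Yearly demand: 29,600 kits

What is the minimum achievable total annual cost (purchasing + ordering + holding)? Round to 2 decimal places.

$3,808,229.89

H₁ = 32%×$128 = $40.9600;  H₂ = 32%×$127.62 = $40.8384
EOQ₁ = √(2×29,600×285/40.9600) = 641.81  (< 1,140, feasible at tier 1)
EOQ₂ = √(2×29,600×285/40.8384) = 642.76  (< 1,140 → use Q = 1,140 at tier-2 price)
TC(tier 1 (EOQ₁), Q≈641.8) = $3,815,088.35
TC(tier 2, Q≈1,140.0) = $3,808,229.89
Minimum at tier 2: $3,808,229.89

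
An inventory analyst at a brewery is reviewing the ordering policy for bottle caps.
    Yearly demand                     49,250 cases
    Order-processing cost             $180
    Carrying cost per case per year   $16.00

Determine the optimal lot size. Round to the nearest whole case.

2DS/H = 2·49,250·180/16 = 1,108,125.00
EOQ = √1,108,125.00 ≈ 1,052.68

1,053 cases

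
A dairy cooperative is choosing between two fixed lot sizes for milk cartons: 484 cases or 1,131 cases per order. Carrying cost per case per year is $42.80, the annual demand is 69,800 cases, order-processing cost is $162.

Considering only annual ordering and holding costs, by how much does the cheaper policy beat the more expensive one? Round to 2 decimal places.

TC(Q) = (D/Q)S + (Q/2)H
TC(484) = (69,800/484)×162 + (484/2)×42.8 = $33,720.41
TC(1,131) = (69,800/1,131)×162 + (1,131/2)×42.8 = $34,201.28
Lots of 484 are cheaper by $480.87.

$480.87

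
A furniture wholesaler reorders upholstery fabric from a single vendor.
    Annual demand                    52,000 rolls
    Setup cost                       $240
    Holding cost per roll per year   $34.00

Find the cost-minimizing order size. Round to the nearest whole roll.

857 rolls

EOQ = √(2DS/H) = √(2 × 52,000 × 240 / 34)
    = √(734,117.65) ≈ 856.81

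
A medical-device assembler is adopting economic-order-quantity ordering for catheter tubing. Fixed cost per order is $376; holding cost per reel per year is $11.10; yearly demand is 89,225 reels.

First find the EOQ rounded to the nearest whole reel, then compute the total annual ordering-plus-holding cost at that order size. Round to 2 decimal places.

Q* = √(2·D·S / H) = √(2·89,225·376 / 11.1) = √6,044,792.8 ≈ 2,458.62 → Q = 2,459 reels
Annual ordering cost = (D/Q)·S = (89,225/2,459) × 376 = $13,643.19
Annual holding cost  = (Q/2)·H = (2,459/2) × 11.1 = $13,647.45
Total = $13,643.19 + $13,647.45 = $27,290.64

$27,290.64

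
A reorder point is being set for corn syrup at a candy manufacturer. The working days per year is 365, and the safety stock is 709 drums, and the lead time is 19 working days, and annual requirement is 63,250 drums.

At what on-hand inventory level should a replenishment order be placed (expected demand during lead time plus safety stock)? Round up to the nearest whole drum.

4,002 drums

Daily demand d = 63,250 / 365 = 173.288 drums/day
Demand during lead time = 173.288 × 19 = 3,292.47
Reorder point = 3,292.47 + 709 = 4,001.47 → round up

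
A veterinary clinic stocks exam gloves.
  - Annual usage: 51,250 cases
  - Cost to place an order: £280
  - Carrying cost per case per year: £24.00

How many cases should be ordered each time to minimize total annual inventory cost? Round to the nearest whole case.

1,094 cases

Optimal lot size Q* = (2 × 51,250 × £280 / £24)^½ ≈ 1,093.54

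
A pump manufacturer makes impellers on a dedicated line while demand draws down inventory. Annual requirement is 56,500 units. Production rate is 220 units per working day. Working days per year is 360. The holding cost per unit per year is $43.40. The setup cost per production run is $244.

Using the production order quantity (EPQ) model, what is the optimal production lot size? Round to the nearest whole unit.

d = 56,500/360 = 156.9444 units/day;  effective holding cost H(1 − d/p) = 43.4·(1 − 156.9444/220) = 12.43914
Q* = √(2DS / H_eff) = √(2·56,500·244 / 12.43914) ≈ 1,488.81

1,489 units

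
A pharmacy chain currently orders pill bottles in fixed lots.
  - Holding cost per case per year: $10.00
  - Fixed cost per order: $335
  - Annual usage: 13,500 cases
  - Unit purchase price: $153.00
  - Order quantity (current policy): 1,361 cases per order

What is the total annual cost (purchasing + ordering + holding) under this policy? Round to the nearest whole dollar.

$2,075,628

Annual ordering cost = (D/Q)·S = (13,500/1,361) × 335 = $3,322.92
Annual holding cost  = (Q/2)·H = (1,361/2) × 10 = $6,805.00
Purchase cost = D·C = 13,500 × 153 = $2,065,500.00
Total = $3,322.92 + $6,805.00 + $2,065,500.00 = $2,075,627.92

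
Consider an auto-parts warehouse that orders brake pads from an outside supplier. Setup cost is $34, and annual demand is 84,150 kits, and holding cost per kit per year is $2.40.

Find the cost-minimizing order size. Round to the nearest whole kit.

EOQ = √(2DS/H) = √(2 × 84,150 × 34 / 2.4)
    = √(2,384,250.00) ≈ 1,544.10

1,544 kits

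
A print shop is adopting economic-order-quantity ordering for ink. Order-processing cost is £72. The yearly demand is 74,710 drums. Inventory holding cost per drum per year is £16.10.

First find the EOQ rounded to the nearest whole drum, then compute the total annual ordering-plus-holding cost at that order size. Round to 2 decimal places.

2DS/H = 2·74,710·72/16.1 = 668,213.66
EOQ = √668,213.66 ≈ 817.44 → Q = 817 drums
Orders/yr = 74,710/817 = 91.444; ordering cost = 91.444 × £72 = £6,583.99
Average inventory = 817/2 = 408.5; holding cost = 408.5 × £16.1 = £6,576.85
Total = £6,583.99 + £6,576.85 = £13,160.84

£13,160.84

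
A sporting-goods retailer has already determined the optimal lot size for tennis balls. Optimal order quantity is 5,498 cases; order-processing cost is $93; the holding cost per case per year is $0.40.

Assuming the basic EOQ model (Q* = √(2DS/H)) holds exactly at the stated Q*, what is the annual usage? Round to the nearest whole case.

Since Q* = (2DS/H)^½, squaring gives Q*²·H = 2DS.
D = Q²H / (2S) = 5,498² × 0.4 / (2 × 93) = 65,006.46

65,006 cases per year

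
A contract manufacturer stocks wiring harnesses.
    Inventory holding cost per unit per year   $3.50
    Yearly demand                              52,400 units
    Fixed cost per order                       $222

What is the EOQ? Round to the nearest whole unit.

2DS/H = 2·52,400·222/3.5 = 6,647,314.29
EOQ = √6,647,314.29 ≈ 2,578.24

2,578 units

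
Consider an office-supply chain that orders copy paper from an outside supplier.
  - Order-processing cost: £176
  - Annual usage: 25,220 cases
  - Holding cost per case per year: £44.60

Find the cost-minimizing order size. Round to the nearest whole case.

Q* = √(2·D·S / H) = √(2·25,220·176 / 44.6) = √199,045.7 ≈ 446.15

446 cases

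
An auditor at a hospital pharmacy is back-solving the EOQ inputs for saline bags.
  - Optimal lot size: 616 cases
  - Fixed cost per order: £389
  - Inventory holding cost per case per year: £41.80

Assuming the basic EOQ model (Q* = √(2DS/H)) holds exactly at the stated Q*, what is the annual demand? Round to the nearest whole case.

EOQ relation: Q² = 2DS/H, so rearrange for the unknown.
D = Q²H / (2S) = 616² × 41.8 / (2 × 389) = 20,387.22

20,387 cases per year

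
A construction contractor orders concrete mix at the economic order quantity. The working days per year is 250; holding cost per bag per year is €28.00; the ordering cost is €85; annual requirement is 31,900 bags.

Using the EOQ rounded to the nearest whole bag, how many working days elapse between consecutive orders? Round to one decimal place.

3.4 days

2DS/H = 2·31,900·85/28 = 193,678.57
EOQ = √193,678.57 ≈ 440.09 → Q = 440 bags
Days between orders = 250 / (D/Q) = 250 / 72.500 ≈ 3.448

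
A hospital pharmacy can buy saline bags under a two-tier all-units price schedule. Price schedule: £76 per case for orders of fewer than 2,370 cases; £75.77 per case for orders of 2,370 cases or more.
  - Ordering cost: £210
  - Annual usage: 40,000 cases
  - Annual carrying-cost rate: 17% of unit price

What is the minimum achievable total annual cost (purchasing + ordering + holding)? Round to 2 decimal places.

£3,049,608.17

H₁ = 17%×£76 = £12.9200;  H₂ = 17%×£75.77 = £12.8809
EOQ₁ = √(2×40,000×210/12.9200) = 1,140.31  (< 2,370, feasible at tier 1)
EOQ₂ = √(2×40,000×210/12.8809) = 1,142.04  (< 2,370 → use Q = 2,370 at tier-2 price)
TC(tier 1 (EOQ₁), Q≈1,140.3) = £3,054,732.82
TC(tier 2, Q≈2,370.0) = £3,049,608.17
Minimum at tier 2: £3,049,608.17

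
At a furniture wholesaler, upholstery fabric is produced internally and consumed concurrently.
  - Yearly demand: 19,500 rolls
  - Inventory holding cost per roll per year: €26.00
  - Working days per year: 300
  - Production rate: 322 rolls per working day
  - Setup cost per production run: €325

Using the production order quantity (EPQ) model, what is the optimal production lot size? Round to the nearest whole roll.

Daily demand d = 19,500/300 = 65.000; p = 322; 1 − d/p = 0.79814
EPQ = √(2DS / (H(1 − d/p)))
    = √(2 × 19,500 × 325 / (26 × 0.79814)) ≈ 781.54

782 rolls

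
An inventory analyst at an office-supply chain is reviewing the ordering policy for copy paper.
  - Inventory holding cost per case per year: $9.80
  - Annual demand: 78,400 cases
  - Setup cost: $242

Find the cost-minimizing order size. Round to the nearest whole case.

Q* = √(2·D·S / H) = √(2·78,400·242 / 9.8) = √3,872,000.0 ≈ 1,967.74

1,968 cases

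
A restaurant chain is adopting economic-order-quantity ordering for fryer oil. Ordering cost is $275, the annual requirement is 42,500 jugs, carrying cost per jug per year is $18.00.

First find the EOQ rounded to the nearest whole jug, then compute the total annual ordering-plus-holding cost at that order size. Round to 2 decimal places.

2DS/H = 2·42,500·275/18 = 1,298,611.11
EOQ = √1,298,611.11 ≈ 1,139.57 → Q = 1,140 jugs
Annual ordering cost = (D/Q)·S = (42,500/1,140) × 275 = $10,252.19
Annual holding cost  = (Q/2)·H = (1,140/2) × 18 = $10,260.00
Total = $10,252.19 + $10,260.00 = $20,512.19

$20,512.19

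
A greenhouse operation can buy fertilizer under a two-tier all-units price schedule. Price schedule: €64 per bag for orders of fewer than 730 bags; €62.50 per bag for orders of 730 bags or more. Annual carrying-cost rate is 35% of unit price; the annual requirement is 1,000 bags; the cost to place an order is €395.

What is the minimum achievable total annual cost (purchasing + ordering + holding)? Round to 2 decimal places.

€68,206.66

H₁ = 35%×€64 = €22.4000;  H₂ = 35%×€62.50 = €21.8750
EOQ₁ = √(2×1,000×395/22.4000) = 187.80  (< 730, feasible at tier 1)
EOQ₂ = √(2×1,000×395/21.8750) = 190.04  (< 730 → use Q = 730 at tier-2 price)
TC(tier 1 (EOQ₁), Q≈187.8) = €68,206.66
TC(tier 2, Q≈730.0) = €71,025.47
Minimum at tier 1 (EOQ₁): €68,206.66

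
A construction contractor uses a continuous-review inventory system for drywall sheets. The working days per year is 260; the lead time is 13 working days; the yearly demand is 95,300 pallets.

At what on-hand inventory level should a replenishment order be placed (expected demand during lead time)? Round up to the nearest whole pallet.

4,765 pallets

Daily demand d = 95,300 / 260 = 366.538 pallets/day
Demand during lead time = 366.538 × 13 = 4,765.00
Reorder point = 4,765.00 → round up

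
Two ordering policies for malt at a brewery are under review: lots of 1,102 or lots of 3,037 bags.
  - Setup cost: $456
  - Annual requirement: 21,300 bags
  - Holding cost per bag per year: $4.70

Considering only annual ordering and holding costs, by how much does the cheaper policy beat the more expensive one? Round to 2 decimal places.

TC(Q) = (D/Q)S + (Q/2)H
TC(1,102) = (21,300/1,102)×456 + (1,102/2)×4.7 = $11,403.49
TC(3,037) = (21,300/3,037)×456 + (3,037/2)×4.7 = $10,335.11
Lots of 3,037 are cheaper by $1,068.39.

$1,068.39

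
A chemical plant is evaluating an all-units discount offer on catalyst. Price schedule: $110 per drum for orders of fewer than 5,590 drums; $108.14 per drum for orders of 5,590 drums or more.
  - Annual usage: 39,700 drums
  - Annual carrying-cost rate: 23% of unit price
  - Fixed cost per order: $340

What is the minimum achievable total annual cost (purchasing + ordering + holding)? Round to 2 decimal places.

$4,365,090.47

H₁ = 23%×$110 = $25.3000;  H₂ = 23%×$108.14 = $24.8722
EOQ₁ = √(2×39,700×340/25.3000) = 1,032.97  (< 5,590, feasible at tier 1)
EOQ₂ = √(2×39,700×340/24.8722) = 1,041.82  (< 5,590 → use Q = 5,590 at tier-2 price)
TC(tier 1 (EOQ₁), Q≈1,033.0) = $4,393,134.25
TC(tier 2, Q≈5,590.0) = $4,365,090.47
Minimum at tier 2: $4,365,090.47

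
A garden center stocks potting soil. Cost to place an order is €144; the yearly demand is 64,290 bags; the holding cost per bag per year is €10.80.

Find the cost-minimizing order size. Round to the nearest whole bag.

1,309 bags

Q* = √(2·D·S / H) = √(2·64,290·144 / 10.8) = √1,714,400.0 ≈ 1,309.35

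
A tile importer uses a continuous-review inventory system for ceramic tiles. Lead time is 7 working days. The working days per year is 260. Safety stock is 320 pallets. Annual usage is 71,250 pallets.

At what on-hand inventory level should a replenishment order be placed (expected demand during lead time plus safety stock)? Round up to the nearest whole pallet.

2,239 pallets

Daily demand d = 71,250 / 260 = 274.038 pallets/day
Demand during lead time = 274.038 × 7 = 1,918.27
Reorder point = 1,918.27 + 320 = 2,238.27 → round up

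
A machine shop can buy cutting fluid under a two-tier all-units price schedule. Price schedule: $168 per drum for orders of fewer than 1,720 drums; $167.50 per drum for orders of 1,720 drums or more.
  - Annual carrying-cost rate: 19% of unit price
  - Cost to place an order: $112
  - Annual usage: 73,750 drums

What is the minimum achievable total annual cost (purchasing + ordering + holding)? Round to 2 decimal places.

$12,385,296.83

H₁ = 19%×$168 = $31.9200;  H₂ = 19%×$167.50 = $31.8250
EOQ₁ = √(2×73,750×112/31.9200) = 719.41  (< 1,720, feasible at tier 1)
EOQ₂ = √(2×73,750×112/31.8250) = 720.48  (< 1,720 → use Q = 1,720 at tier-2 price)
TC(tier 1 (EOQ₁), Q≈719.4) = $12,412,963.41
TC(tier 2, Q≈1,720.0) = $12,385,296.83
Minimum at tier 2: $12,385,296.83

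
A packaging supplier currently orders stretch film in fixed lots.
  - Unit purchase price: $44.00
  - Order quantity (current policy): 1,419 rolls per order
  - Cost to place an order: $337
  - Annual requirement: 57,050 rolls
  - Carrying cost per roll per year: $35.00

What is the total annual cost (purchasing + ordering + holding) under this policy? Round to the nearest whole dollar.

Orders/yr = 57,050/1,419 = 40.204; ordering cost = 40.204 × $337 = $13,548.87
Average inventory = 1,419/2 = 709.5; holding cost = 709.5 × $35 = $24,832.50
Purchase cost = D·C = 57,050 × 44 = $2,510,200.00
Total = $13,548.87 + $24,832.50 + $2,510,200.00 = $2,548,581.37

$2,548,581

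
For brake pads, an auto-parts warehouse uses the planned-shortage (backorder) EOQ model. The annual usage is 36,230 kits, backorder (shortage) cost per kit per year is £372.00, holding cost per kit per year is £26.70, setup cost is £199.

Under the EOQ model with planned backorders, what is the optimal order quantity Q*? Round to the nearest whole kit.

761 kits

Basic EOQ = √(2·36,230·199/26.7) = 734.886
Backorder adjustment √((H+b)/b) = √((26.7+372)/372) = 1.0353
Q* = 734.886 × 1.0353 ≈ 760.80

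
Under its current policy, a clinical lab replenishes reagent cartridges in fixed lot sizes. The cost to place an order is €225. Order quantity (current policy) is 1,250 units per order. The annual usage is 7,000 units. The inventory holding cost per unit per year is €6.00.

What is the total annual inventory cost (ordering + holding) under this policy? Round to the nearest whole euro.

Annual ordering cost = (D/Q)·S = (7,000/1,250) × 225 = €1,260.00
Annual holding cost  = (Q/2)·H = (1,250/2) × 6 = €3,750.00
Total = €1,260.00 + €3,750.00 = €5,010.00

€5,010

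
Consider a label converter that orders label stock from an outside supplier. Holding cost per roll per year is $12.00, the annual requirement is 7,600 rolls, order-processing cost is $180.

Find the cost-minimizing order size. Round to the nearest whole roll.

Optimal lot size Q* = (2 × 7,600 × $180 / $12)^½ ≈ 477.49

477 rolls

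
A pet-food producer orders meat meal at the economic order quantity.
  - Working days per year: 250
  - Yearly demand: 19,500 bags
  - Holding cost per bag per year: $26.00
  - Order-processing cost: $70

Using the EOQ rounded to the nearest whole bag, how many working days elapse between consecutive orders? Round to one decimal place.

4.2 days

Q* = √(2·D·S / H) = √(2·19,500·70 / 26) = √105,000.0 ≈ 324.04 → Q = 324 bags
Cycle time = (working days × Q)/D = (250 × 324) / 19,500 = 4.154 days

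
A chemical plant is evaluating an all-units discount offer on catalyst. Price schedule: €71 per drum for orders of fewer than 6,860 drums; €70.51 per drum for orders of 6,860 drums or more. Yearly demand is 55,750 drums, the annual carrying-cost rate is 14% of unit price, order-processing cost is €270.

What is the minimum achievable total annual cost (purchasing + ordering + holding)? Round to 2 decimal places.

H₁ = 14%×€71 = €9.9400;  H₂ = 14%×€70.51 = €9.8714
EOQ₁ = √(2×55,750×270/9.9400) = 1,740.31  (< 6,860, feasible at tier 1)
EOQ₂ = √(2×55,750×270/9.8714) = 1,746.34  (< 6,860 → use Q = 6,860 at tier-2 price)
TC(tier 1 (EOQ₁), Q≈1,740.3) = €3,975,548.66
TC(tier 2, Q≈6,860.0) = €3,966,985.64
Minimum at tier 2: €3,966,985.64

€3,966,985.64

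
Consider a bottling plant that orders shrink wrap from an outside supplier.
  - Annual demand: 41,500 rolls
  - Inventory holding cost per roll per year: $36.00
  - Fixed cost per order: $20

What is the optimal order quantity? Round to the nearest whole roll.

Optimal lot size Q* = (2 × 41,500 × $20 / $36)^½ ≈ 214.73

215 rolls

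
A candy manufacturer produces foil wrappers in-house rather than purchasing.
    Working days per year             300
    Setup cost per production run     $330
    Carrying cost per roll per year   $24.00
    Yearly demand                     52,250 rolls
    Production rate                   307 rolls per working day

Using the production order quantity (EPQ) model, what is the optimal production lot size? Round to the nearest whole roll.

d = 52,250/300 = 174.1667 rolls/day;  effective holding cost H(1 − d/p) = 24·(1 − 174.1667/307) = 10.38436
Q* = √(2DS / H_eff) = √(2·52,250·330 / 10.38436) ≈ 1,822.32

1,822 rolls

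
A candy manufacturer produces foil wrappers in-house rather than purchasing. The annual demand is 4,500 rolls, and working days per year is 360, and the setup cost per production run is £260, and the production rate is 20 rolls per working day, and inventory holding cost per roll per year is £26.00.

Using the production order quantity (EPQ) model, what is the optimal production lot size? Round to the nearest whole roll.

490 rolls

d = 4,500/360 = 12.5000 rolls/day;  effective holding cost H(1 − d/p) = 26·(1 − 12.5000/20) = 9.75000
Q* = √(2DS / H_eff) = √(2·4,500·260 / 9.75000) ≈ 489.90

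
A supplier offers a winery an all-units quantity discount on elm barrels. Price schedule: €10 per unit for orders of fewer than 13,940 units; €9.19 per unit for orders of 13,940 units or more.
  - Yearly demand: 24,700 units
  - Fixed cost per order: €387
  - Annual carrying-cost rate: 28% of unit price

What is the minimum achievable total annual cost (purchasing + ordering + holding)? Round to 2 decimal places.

H₁ = 28%×€10 = €2.8000;  H₂ = 28%×€9.19 = €2.5732
EOQ₁ = √(2×24,700×387/2.8000) = 2,613.00  (< 13,940, feasible at tier 1)
EOQ₂ = √(2×24,700×387/2.5732) = 2,725.73  (< 13,940 → use Q = 13,940 at tier-2 price)
TC(tier 1 (EOQ₁), Q≈2,613.0) = €254,316.41
TC(tier 2, Q≈13,940.0) = €245,613.92
Minimum at tier 2: €245,613.92

€245,613.92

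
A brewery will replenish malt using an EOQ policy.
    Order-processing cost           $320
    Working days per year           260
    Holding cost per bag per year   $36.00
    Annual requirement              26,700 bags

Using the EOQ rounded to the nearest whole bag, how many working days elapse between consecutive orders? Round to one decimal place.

Optimal lot size Q* = (2 × 26,700 × $320 / $36)^½ ≈ 688.96 → Q = 689 bags
Cycle time = (working days × Q)/D = (260 × 689) / 26,700 = 6.709 days

6.7 days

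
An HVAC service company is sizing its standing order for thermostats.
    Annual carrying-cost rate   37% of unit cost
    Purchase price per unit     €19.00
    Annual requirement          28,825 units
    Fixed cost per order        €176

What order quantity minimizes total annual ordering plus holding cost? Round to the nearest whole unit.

Holding cost per unit per year: H = 37% × €19 = €7.0300
Q* = √(2·D·S / H) = √(2·28,825·176 / 7.03) = √1,443,300.1 ≈ 1,201.37

1,201 units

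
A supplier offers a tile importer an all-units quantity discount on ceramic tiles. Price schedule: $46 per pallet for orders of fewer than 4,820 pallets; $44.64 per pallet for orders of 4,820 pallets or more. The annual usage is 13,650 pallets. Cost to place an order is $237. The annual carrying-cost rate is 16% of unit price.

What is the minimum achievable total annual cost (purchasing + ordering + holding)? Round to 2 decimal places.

H₁ = 16%×$46 = $7.3600;  H₂ = 16%×$44.64 = $7.1424
EOQ₁ = √(2×13,650×237/7.3600) = 937.60  (< 4,820, feasible at tier 1)
EOQ₂ = √(2×13,650×237/7.1424) = 951.77  (< 4,820 → use Q = 4,820 at tier-2 price)
TC(tier 1 (EOQ₁), Q≈937.6) = $634,800.72
TC(tier 2, Q≈4,820.0) = $627,220.36
Minimum at tier 2: $627,220.36

$627,220.36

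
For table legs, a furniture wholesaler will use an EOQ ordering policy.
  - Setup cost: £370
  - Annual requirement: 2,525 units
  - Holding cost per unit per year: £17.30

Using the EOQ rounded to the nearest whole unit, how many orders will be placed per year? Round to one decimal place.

7.7 orders per year

2DS/H = 2·2,525·370/17.3 = 108,005.78
EOQ = √108,005.78 ≈ 328.64 → Q = 329
N = D/Q = 2,525/329 ≈ 7.675 orders/yr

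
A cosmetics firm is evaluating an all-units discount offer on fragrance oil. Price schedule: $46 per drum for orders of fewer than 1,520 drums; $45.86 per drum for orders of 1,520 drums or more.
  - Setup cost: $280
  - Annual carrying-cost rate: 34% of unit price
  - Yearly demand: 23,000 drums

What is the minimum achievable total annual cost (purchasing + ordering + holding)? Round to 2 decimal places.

H₁ = 34%×$46 = $15.6400;  H₂ = 34%×$45.86 = $15.5924
EOQ₁ = √(2×23,000×280/15.6400) = 907.49  (< 1,520, feasible at tier 1)
EOQ₂ = √(2×23,000×280/15.5924) = 908.87  (< 1,520 → use Q = 1,520 at tier-2 price)
TC(tier 1 (EOQ₁), Q≈907.5) = $1,072,193.07
TC(tier 2, Q≈1,520.0) = $1,070,867.07
Minimum at tier 2: $1,070,867.07

$1,070,867.07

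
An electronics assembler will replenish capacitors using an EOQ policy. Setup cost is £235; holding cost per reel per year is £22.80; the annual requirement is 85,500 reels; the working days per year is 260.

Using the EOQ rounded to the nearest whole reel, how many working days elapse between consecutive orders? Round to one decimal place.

2DS/H = 2·85,500·235/22.8 = 1,762,500.00
EOQ = √1,762,500.00 ≈ 1,327.59 → Q = 1,328 reels
Days between orders = 260 / (D/Q) = 260 / 64.383 ≈ 4.038

4.0 days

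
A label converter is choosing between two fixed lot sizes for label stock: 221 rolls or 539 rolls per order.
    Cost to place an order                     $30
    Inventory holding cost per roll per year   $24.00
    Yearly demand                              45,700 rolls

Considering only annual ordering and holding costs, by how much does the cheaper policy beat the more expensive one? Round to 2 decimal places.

$155.98

Annual cost at Q: ordering D·S/Q plus holding Q·H/2.
TC(221) = (45,700/221)×30 + (221/2)×24 = $8,855.62
TC(539) = (45,700/539)×30 + (539/2)×24 = $9,011.60
Cheaper: Q = 221.  Difference = $155.98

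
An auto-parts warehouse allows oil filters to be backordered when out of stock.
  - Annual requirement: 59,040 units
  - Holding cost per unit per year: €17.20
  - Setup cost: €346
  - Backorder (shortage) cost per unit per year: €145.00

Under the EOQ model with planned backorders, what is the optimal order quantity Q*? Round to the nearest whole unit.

Basic EOQ = √(2·59,040·346/17.2) = 1,541.211
Backorder adjustment √((H+b)/b) = √((17.2+145)/145) = 1.0576
Q* = 1,541.211 × 1.0576 ≈ 1,630.06

1,630 units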